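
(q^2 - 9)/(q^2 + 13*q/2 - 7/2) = 2*(q^2 - 9)/(2*q^2 + 13*q - 7)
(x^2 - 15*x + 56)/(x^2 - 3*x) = (x^2 - 15*x + 56)/(x*(x - 3))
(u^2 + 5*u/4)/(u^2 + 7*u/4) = (4*u + 5)/(4*u + 7)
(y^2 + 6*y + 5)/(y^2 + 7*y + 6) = (y + 5)/(y + 6)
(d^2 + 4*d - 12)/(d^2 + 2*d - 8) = (d + 6)/(d + 4)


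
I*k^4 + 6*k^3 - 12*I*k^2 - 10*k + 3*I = (k - 3*I)*(k - I)^2*(I*k + 1)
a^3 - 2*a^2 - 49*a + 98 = (a - 7)*(a - 2)*(a + 7)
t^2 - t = t*(t - 1)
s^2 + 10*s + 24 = (s + 4)*(s + 6)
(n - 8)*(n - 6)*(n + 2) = n^3 - 12*n^2 + 20*n + 96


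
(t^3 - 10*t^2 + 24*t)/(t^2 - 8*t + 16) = t*(t - 6)/(t - 4)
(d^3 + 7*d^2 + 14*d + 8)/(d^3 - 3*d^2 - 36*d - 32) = (d + 2)/(d - 8)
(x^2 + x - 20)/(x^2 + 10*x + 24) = (x^2 + x - 20)/(x^2 + 10*x + 24)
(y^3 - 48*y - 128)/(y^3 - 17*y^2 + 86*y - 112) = (y^2 + 8*y + 16)/(y^2 - 9*y + 14)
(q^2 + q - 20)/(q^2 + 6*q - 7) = (q^2 + q - 20)/(q^2 + 6*q - 7)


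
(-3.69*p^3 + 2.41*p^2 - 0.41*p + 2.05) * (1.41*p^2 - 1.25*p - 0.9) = -5.2029*p^5 + 8.0106*p^4 - 0.2696*p^3 + 1.234*p^2 - 2.1935*p - 1.845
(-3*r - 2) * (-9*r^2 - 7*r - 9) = 27*r^3 + 39*r^2 + 41*r + 18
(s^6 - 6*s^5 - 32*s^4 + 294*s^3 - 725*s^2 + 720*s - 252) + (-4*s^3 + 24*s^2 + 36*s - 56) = s^6 - 6*s^5 - 32*s^4 + 290*s^3 - 701*s^2 + 756*s - 308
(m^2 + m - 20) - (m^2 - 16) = m - 4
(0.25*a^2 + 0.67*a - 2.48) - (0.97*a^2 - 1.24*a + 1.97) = -0.72*a^2 + 1.91*a - 4.45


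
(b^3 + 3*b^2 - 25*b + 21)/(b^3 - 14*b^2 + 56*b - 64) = (b^3 + 3*b^2 - 25*b + 21)/(b^3 - 14*b^2 + 56*b - 64)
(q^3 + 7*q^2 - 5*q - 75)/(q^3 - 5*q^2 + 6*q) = (q^2 + 10*q + 25)/(q*(q - 2))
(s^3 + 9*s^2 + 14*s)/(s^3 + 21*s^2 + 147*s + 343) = s*(s + 2)/(s^2 + 14*s + 49)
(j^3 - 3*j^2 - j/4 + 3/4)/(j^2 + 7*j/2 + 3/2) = (2*j^2 - 7*j + 3)/(2*(j + 3))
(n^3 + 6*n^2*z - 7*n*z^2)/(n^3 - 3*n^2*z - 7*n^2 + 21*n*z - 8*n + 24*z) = n*(n^2 + 6*n*z - 7*z^2)/(n^3 - 3*n^2*z - 7*n^2 + 21*n*z - 8*n + 24*z)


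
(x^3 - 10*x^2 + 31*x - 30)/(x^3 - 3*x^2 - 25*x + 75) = (x - 2)/(x + 5)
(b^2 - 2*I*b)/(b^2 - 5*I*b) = (b - 2*I)/(b - 5*I)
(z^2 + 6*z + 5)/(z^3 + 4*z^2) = (z^2 + 6*z + 5)/(z^2*(z + 4))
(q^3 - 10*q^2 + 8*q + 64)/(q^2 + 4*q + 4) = (q^2 - 12*q + 32)/(q + 2)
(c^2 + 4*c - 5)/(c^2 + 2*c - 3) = (c + 5)/(c + 3)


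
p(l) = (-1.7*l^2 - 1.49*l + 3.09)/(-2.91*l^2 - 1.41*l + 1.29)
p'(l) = (-3.4*l - 1.49)/(-2.91*l^2 - 1.41*l + 1.29) + (5.82*l + 1.41)*(-1.7*l^2 - 1.49*l + 3.09)/(-2.91*l^2 - 1.41*l + 1.29)^2 = (-1.9389*l^2 + 13.5978*l + 2.4348)/(8.4681*l^4 + 8.2062*l^3 - 5.5197*l^2 - 3.6378*l + 1.6641)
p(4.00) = 0.59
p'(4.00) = 0.01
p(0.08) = 2.55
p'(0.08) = 2.62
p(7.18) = 0.60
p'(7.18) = 0.00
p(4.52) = 0.59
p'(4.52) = 0.01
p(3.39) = 0.58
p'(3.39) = 0.02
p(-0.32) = 2.35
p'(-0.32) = -1.02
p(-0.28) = 2.32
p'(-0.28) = -0.72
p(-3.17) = 0.39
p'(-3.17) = -0.11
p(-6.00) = 0.52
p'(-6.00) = -0.02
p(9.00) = 0.60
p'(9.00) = -0.00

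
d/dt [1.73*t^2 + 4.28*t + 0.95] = 3.46*t + 4.28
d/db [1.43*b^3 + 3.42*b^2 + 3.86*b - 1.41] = 4.29*b^2 + 6.84*b + 3.86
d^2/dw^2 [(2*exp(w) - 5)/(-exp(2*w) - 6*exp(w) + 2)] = 2*(-exp(4*w) + 16*exp(3*w) + 33*exp(2*w) + 98*exp(w) + 26)*exp(w)/(exp(6*w) + 18*exp(5*w) + 102*exp(4*w) + 144*exp(3*w) - 204*exp(2*w) + 72*exp(w) - 8)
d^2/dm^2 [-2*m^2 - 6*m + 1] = -4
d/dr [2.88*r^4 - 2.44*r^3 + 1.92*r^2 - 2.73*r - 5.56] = 11.52*r^3 - 7.32*r^2 + 3.84*r - 2.73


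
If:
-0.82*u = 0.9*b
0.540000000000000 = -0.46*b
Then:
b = -1.17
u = 1.29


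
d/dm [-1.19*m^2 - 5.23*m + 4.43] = -2.38*m - 5.23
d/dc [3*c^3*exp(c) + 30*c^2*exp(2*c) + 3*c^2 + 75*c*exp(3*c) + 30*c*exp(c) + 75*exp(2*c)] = 3*c^3*exp(c) + 60*c^2*exp(2*c) + 9*c^2*exp(c) + 225*c*exp(3*c) + 60*c*exp(2*c) + 30*c*exp(c) + 6*c + 75*exp(3*c) + 150*exp(2*c) + 30*exp(c)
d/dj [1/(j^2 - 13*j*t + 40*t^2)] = (-2*j + 13*t)/(j^2 - 13*j*t + 40*t^2)^2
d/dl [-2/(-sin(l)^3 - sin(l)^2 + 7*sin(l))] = 2*(-3*cos(l) - 2/tan(l) + 7*cos(l)/sin(l)^2)/(sin(l)^2 + sin(l) - 7)^2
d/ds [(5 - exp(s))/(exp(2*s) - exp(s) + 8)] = ((exp(s) - 5)*(2*exp(s) - 1) - exp(2*s) + exp(s) - 8)*exp(s)/(exp(2*s) - exp(s) + 8)^2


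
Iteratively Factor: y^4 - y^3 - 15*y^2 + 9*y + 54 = (y + 2)*(y^3 - 3*y^2 - 9*y + 27) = (y - 3)*(y + 2)*(y^2 - 9) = (y - 3)^2*(y + 2)*(y + 3)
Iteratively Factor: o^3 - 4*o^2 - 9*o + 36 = (o + 3)*(o^2 - 7*o + 12) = (o - 3)*(o + 3)*(o - 4)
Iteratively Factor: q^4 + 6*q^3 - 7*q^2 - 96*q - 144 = (q + 3)*(q^3 + 3*q^2 - 16*q - 48) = (q - 4)*(q + 3)*(q^2 + 7*q + 12) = (q - 4)*(q + 3)^2*(q + 4)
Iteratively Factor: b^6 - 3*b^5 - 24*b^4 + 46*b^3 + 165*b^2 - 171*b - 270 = (b - 2)*(b^5 - b^4 - 26*b^3 - 6*b^2 + 153*b + 135) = (b - 2)*(b + 1)*(b^4 - 2*b^3 - 24*b^2 + 18*b + 135) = (b - 2)*(b + 1)*(b + 3)*(b^3 - 5*b^2 - 9*b + 45) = (b - 3)*(b - 2)*(b + 1)*(b + 3)*(b^2 - 2*b - 15) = (b - 5)*(b - 3)*(b - 2)*(b + 1)*(b + 3)*(b + 3)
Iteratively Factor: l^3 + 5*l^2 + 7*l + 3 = (l + 3)*(l^2 + 2*l + 1) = (l + 1)*(l + 3)*(l + 1)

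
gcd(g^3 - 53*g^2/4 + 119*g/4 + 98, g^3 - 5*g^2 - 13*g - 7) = g - 7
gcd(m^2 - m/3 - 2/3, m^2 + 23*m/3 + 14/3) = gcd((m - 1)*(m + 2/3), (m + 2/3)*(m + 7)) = m + 2/3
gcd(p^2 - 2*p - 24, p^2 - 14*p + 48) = p - 6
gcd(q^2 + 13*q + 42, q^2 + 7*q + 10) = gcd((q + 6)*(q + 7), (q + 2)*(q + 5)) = 1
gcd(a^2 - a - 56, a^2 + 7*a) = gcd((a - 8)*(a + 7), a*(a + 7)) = a + 7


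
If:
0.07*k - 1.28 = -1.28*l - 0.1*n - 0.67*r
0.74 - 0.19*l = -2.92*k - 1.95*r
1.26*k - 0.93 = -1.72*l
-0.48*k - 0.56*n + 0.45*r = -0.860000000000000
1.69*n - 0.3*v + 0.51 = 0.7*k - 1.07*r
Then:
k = -0.32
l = 0.77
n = 1.95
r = 0.17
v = 14.04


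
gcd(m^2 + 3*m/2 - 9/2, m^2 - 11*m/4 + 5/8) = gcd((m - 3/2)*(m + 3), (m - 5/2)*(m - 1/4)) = 1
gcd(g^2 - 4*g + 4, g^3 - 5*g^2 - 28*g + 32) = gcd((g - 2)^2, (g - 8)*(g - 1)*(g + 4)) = 1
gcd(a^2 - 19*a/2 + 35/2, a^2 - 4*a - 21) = a - 7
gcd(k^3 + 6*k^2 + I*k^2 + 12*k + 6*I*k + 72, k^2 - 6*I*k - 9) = k - 3*I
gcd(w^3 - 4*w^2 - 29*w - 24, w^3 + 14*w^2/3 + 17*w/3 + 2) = w^2 + 4*w + 3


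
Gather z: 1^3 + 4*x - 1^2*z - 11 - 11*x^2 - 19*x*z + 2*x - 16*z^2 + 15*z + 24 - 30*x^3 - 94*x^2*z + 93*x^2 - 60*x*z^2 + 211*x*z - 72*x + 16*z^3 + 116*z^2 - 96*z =-30*x^3 + 82*x^2 - 66*x + 16*z^3 + z^2*(100 - 60*x) + z*(-94*x^2 + 192*x - 82) + 14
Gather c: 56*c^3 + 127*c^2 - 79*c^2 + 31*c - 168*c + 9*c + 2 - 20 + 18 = 56*c^3 + 48*c^2 - 128*c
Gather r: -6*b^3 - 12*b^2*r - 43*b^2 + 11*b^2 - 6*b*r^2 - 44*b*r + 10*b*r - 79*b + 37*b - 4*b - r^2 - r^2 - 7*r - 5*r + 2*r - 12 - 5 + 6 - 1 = -6*b^3 - 32*b^2 - 46*b + r^2*(-6*b - 2) + r*(-12*b^2 - 34*b - 10) - 12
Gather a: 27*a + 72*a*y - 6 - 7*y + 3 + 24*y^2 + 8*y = a*(72*y + 27) + 24*y^2 + y - 3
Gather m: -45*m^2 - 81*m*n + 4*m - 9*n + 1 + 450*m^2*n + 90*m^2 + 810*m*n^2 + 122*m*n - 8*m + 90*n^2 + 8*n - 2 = m^2*(450*n + 45) + m*(810*n^2 + 41*n - 4) + 90*n^2 - n - 1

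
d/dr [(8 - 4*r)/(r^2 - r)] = 4*(r^2 - 4*r + 2)/(r^2*(r^2 - 2*r + 1))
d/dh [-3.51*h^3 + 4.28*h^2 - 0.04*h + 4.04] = -10.53*h^2 + 8.56*h - 0.04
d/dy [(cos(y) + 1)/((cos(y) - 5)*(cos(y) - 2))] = (cos(y)^2 + 2*cos(y) - 17)*sin(y)/((cos(y) - 5)^2*(cos(y) - 2)^2)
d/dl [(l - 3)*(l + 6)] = 2*l + 3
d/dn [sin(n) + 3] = cos(n)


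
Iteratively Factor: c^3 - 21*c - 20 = (c + 4)*(c^2 - 4*c - 5) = (c + 1)*(c + 4)*(c - 5)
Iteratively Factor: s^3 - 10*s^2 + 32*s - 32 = (s - 4)*(s^2 - 6*s + 8) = (s - 4)*(s - 2)*(s - 4)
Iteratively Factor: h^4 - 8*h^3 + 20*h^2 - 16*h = (h - 4)*(h^3 - 4*h^2 + 4*h) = (h - 4)*(h - 2)*(h^2 - 2*h) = h*(h - 4)*(h - 2)*(h - 2)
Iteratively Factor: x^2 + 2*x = (x + 2)*(x)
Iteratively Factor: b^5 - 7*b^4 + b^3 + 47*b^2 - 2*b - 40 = (b + 1)*(b^4 - 8*b^3 + 9*b^2 + 38*b - 40) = (b + 1)*(b + 2)*(b^3 - 10*b^2 + 29*b - 20) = (b - 4)*(b + 1)*(b + 2)*(b^2 - 6*b + 5) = (b - 4)*(b - 1)*(b + 1)*(b + 2)*(b - 5)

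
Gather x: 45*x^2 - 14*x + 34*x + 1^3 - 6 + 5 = 45*x^2 + 20*x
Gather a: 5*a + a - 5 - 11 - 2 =6*a - 18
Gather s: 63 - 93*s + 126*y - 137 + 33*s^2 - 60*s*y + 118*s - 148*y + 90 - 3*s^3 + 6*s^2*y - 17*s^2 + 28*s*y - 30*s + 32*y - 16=-3*s^3 + s^2*(6*y + 16) + s*(-32*y - 5) + 10*y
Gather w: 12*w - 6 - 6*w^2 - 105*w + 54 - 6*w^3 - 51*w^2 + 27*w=-6*w^3 - 57*w^2 - 66*w + 48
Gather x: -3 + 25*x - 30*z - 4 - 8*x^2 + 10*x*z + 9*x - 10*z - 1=-8*x^2 + x*(10*z + 34) - 40*z - 8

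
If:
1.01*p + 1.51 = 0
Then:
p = -1.50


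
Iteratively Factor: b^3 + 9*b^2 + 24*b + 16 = (b + 1)*(b^2 + 8*b + 16) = (b + 1)*(b + 4)*(b + 4)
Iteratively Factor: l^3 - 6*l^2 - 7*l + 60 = (l + 3)*(l^2 - 9*l + 20) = (l - 5)*(l + 3)*(l - 4)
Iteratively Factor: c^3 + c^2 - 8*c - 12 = (c + 2)*(c^2 - c - 6) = (c + 2)^2*(c - 3)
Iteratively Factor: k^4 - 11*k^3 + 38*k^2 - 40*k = (k - 5)*(k^3 - 6*k^2 + 8*k) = k*(k - 5)*(k^2 - 6*k + 8) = k*(k - 5)*(k - 4)*(k - 2)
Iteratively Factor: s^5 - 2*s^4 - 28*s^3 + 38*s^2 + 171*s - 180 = (s - 3)*(s^4 + s^3 - 25*s^2 - 37*s + 60) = (s - 5)*(s - 3)*(s^3 + 6*s^2 + 5*s - 12) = (s - 5)*(s - 3)*(s + 4)*(s^2 + 2*s - 3) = (s - 5)*(s - 3)*(s - 1)*(s + 4)*(s + 3)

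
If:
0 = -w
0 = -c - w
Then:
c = 0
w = 0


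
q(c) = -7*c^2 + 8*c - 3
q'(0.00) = 8.00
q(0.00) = -3.00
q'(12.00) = -160.00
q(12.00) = -915.00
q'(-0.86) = 20.04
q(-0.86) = -15.06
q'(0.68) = -1.52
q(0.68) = -0.80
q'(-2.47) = 42.58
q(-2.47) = -65.47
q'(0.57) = 0.02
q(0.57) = -0.71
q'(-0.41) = 13.74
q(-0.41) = -7.46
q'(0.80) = -3.20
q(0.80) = -1.08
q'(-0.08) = 9.12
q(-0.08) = -3.68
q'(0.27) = 4.22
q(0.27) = -1.35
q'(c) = 8 - 14*c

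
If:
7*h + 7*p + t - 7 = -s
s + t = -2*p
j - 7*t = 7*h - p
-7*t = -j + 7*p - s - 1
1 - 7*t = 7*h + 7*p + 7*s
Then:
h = 9/14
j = 15/2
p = 1/2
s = -3/2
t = 1/2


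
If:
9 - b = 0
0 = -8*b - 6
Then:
No Solution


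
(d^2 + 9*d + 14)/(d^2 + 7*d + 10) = (d + 7)/(d + 5)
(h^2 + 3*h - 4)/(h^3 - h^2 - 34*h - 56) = (h - 1)/(h^2 - 5*h - 14)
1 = 1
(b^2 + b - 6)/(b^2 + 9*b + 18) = (b - 2)/(b + 6)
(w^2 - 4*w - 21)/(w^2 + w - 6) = (w - 7)/(w - 2)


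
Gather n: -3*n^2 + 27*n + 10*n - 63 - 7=-3*n^2 + 37*n - 70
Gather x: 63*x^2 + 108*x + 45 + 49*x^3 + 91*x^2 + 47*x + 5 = 49*x^3 + 154*x^2 + 155*x + 50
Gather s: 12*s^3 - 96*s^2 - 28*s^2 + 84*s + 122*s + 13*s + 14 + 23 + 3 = 12*s^3 - 124*s^2 + 219*s + 40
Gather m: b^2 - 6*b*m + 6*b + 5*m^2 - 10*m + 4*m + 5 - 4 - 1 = b^2 + 6*b + 5*m^2 + m*(-6*b - 6)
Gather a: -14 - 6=-20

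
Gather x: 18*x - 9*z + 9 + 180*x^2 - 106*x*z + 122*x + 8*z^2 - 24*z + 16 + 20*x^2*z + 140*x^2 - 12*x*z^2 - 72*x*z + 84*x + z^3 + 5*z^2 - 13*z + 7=x^2*(20*z + 320) + x*(-12*z^2 - 178*z + 224) + z^3 + 13*z^2 - 46*z + 32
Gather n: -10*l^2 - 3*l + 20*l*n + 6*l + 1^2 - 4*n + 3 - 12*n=-10*l^2 + 3*l + n*(20*l - 16) + 4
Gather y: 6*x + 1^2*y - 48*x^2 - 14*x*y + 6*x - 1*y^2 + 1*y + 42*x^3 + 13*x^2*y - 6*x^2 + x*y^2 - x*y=42*x^3 - 54*x^2 + 12*x + y^2*(x - 1) + y*(13*x^2 - 15*x + 2)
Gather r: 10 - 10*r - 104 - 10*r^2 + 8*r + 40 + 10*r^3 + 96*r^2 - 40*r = 10*r^3 + 86*r^2 - 42*r - 54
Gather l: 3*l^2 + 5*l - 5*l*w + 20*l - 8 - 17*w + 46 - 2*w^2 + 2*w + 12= 3*l^2 + l*(25 - 5*w) - 2*w^2 - 15*w + 50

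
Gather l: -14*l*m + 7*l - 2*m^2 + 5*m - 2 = l*(7 - 14*m) - 2*m^2 + 5*m - 2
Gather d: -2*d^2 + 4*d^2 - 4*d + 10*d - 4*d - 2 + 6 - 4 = 2*d^2 + 2*d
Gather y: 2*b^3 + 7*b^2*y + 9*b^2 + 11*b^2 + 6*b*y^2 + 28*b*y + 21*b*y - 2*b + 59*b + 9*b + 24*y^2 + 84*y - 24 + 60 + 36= 2*b^3 + 20*b^2 + 66*b + y^2*(6*b + 24) + y*(7*b^2 + 49*b + 84) + 72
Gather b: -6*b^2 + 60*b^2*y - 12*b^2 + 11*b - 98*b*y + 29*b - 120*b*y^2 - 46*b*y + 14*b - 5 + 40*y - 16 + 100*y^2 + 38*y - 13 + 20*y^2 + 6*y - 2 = b^2*(60*y - 18) + b*(-120*y^2 - 144*y + 54) + 120*y^2 + 84*y - 36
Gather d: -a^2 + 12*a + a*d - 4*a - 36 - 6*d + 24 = -a^2 + 8*a + d*(a - 6) - 12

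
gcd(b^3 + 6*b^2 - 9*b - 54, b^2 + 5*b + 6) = b + 3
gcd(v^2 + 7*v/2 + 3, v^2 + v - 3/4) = v + 3/2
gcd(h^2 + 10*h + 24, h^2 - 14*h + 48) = 1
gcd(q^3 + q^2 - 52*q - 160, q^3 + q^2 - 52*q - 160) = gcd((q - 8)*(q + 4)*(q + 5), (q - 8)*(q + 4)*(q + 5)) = q^3 + q^2 - 52*q - 160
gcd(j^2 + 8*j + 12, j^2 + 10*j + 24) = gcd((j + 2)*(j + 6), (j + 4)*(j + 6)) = j + 6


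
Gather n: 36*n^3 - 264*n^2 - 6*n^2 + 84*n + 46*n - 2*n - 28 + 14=36*n^3 - 270*n^2 + 128*n - 14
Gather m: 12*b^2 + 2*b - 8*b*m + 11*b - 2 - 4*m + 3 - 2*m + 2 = 12*b^2 + 13*b + m*(-8*b - 6) + 3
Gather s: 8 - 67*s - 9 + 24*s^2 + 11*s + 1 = 24*s^2 - 56*s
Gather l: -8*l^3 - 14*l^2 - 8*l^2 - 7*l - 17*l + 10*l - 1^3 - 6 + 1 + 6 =-8*l^3 - 22*l^2 - 14*l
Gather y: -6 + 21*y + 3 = 21*y - 3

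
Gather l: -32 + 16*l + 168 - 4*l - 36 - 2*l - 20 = 10*l + 80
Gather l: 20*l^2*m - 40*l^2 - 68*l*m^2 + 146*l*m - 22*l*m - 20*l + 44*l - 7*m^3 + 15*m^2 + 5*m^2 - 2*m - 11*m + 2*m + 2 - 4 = l^2*(20*m - 40) + l*(-68*m^2 + 124*m + 24) - 7*m^3 + 20*m^2 - 11*m - 2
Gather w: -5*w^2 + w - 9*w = -5*w^2 - 8*w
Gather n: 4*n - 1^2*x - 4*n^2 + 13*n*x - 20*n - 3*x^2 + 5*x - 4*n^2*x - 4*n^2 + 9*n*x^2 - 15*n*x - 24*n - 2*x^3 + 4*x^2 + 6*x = n^2*(-4*x - 8) + n*(9*x^2 - 2*x - 40) - 2*x^3 + x^2 + 10*x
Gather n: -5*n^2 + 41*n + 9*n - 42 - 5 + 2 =-5*n^2 + 50*n - 45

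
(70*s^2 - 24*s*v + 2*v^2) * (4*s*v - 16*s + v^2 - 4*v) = 280*s^3*v - 1120*s^3 - 26*s^2*v^2 + 104*s^2*v - 16*s*v^3 + 64*s*v^2 + 2*v^4 - 8*v^3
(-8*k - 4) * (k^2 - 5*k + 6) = -8*k^3 + 36*k^2 - 28*k - 24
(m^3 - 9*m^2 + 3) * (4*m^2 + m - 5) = 4*m^5 - 35*m^4 - 14*m^3 + 57*m^2 + 3*m - 15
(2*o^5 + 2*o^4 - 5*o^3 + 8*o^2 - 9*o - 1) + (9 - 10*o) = 2*o^5 + 2*o^4 - 5*o^3 + 8*o^2 - 19*o + 8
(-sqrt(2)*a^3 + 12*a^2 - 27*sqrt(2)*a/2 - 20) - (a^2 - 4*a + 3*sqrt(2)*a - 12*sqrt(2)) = -sqrt(2)*a^3 + 11*a^2 - 33*sqrt(2)*a/2 + 4*a - 20 + 12*sqrt(2)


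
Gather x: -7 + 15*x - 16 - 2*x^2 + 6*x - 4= -2*x^2 + 21*x - 27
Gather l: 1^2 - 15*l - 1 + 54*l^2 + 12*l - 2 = 54*l^2 - 3*l - 2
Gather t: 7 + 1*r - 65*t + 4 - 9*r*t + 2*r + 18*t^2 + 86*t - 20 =3*r + 18*t^2 + t*(21 - 9*r) - 9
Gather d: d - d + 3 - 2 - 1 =0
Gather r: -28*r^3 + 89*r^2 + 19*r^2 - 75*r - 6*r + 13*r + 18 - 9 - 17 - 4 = -28*r^3 + 108*r^2 - 68*r - 12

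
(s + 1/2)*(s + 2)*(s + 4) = s^3 + 13*s^2/2 + 11*s + 4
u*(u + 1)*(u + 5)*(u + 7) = u^4 + 13*u^3 + 47*u^2 + 35*u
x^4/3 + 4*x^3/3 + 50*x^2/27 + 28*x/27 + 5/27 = (x/3 + 1/3)*(x + 1/3)*(x + 1)*(x + 5/3)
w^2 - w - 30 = (w - 6)*(w + 5)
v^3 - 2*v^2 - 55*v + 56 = (v - 8)*(v - 1)*(v + 7)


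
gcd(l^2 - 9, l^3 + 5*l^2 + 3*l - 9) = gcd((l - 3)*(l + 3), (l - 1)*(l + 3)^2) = l + 3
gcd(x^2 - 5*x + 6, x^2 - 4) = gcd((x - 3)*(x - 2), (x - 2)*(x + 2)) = x - 2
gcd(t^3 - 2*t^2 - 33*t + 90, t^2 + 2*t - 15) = t - 3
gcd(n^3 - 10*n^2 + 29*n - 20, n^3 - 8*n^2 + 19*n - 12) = n^2 - 5*n + 4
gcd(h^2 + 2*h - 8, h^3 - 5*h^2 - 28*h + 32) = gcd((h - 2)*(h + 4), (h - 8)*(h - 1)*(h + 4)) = h + 4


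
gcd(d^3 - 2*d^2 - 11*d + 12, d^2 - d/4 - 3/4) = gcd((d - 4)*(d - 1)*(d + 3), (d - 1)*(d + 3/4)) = d - 1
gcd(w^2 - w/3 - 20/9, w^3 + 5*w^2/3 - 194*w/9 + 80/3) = w - 5/3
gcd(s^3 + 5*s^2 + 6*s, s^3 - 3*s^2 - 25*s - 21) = s + 3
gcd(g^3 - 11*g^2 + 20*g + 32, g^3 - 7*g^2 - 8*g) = g^2 - 7*g - 8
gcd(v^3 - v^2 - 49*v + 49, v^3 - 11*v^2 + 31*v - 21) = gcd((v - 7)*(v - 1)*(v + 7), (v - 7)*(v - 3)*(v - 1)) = v^2 - 8*v + 7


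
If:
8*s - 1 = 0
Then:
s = 1/8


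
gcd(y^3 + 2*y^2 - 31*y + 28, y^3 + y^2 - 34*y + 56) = y^2 + 3*y - 28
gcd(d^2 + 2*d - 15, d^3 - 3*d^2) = d - 3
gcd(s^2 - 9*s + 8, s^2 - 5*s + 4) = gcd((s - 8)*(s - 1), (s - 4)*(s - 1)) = s - 1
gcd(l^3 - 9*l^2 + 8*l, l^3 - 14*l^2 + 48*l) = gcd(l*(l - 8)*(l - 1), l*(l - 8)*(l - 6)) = l^2 - 8*l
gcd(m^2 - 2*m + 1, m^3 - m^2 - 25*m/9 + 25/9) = m - 1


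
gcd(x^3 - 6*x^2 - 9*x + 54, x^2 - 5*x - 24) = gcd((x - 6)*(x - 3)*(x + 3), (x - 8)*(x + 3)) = x + 3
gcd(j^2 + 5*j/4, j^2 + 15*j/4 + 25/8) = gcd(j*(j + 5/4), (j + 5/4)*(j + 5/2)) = j + 5/4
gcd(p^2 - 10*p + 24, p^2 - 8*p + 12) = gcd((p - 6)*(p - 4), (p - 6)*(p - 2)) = p - 6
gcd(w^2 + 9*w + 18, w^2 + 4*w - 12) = w + 6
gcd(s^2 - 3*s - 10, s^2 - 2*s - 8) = s + 2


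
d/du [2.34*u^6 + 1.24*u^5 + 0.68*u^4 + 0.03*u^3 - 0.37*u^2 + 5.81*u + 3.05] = 14.04*u^5 + 6.2*u^4 + 2.72*u^3 + 0.09*u^2 - 0.74*u + 5.81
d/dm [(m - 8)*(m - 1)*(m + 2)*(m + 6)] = 4*m^3 - 3*m^2 - 104*m - 44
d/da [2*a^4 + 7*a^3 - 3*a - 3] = 8*a^3 + 21*a^2 - 3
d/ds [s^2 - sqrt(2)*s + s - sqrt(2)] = 2*s - sqrt(2) + 1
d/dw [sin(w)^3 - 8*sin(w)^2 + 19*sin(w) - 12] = (3*sin(w)^2 - 16*sin(w) + 19)*cos(w)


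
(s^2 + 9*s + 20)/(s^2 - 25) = (s + 4)/(s - 5)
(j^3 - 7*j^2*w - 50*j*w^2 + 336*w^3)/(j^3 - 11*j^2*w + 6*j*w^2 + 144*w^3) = (j + 7*w)/(j + 3*w)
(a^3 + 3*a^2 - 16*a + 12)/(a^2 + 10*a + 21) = (a^3 + 3*a^2 - 16*a + 12)/(a^2 + 10*a + 21)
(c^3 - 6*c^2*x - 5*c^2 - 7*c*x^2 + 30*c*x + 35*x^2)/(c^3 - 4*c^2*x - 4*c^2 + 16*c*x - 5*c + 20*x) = (-c^2 + 6*c*x + 7*x^2)/(-c^2 + 4*c*x - c + 4*x)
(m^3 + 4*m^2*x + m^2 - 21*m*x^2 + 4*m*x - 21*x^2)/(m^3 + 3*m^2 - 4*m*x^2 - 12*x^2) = (m^3 + 4*m^2*x + m^2 - 21*m*x^2 + 4*m*x - 21*x^2)/(m^3 + 3*m^2 - 4*m*x^2 - 12*x^2)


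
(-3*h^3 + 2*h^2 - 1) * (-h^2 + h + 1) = 3*h^5 - 5*h^4 - h^3 + 3*h^2 - h - 1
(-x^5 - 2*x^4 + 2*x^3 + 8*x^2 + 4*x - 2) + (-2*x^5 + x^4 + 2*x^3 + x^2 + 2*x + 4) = -3*x^5 - x^4 + 4*x^3 + 9*x^2 + 6*x + 2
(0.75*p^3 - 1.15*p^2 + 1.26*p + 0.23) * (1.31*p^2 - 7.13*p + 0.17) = 0.9825*p^5 - 6.854*p^4 + 9.9776*p^3 - 8.878*p^2 - 1.4257*p + 0.0391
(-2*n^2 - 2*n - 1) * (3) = -6*n^2 - 6*n - 3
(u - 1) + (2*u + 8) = 3*u + 7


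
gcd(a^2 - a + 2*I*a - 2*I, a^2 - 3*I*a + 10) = a + 2*I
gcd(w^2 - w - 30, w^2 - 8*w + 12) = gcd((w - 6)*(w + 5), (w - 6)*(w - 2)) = w - 6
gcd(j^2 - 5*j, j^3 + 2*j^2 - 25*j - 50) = j - 5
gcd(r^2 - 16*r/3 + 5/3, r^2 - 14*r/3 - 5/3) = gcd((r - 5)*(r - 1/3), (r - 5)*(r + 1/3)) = r - 5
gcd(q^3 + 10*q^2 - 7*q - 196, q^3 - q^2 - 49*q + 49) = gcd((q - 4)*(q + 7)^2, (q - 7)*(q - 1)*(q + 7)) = q + 7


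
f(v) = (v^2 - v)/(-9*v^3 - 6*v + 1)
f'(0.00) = -1.00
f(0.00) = 0.00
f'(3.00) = 0.00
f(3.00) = -0.02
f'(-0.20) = -0.29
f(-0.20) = 0.11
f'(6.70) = 0.00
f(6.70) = -0.01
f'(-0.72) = 0.05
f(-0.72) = 0.14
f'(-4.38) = 0.01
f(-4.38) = 0.03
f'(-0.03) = -0.76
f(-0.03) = 0.03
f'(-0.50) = -0.03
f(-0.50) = 0.15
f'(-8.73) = 0.00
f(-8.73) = 0.01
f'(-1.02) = 0.07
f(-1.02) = 0.12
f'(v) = (2*v - 1)/(-9*v^3 - 6*v + 1) + (v^2 - v)*(27*v^2 + 6)/(-9*v^3 - 6*v + 1)^2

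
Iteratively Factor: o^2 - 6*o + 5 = (o - 5)*(o - 1)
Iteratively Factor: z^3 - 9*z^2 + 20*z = (z - 5)*(z^2 - 4*z) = (z - 5)*(z - 4)*(z)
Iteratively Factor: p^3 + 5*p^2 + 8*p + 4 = (p + 2)*(p^2 + 3*p + 2) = (p + 2)^2*(p + 1)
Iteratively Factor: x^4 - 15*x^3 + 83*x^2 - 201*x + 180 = (x - 3)*(x^3 - 12*x^2 + 47*x - 60) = (x - 3)^2*(x^2 - 9*x + 20) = (x - 4)*(x - 3)^2*(x - 5)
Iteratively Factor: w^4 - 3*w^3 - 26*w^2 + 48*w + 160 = (w - 5)*(w^3 + 2*w^2 - 16*w - 32) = (w - 5)*(w + 2)*(w^2 - 16) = (w - 5)*(w + 2)*(w + 4)*(w - 4)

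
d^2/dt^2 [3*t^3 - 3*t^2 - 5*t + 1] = 18*t - 6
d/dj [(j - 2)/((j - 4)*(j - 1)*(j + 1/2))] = 2*(-4*j^3 + 21*j^2 - 36*j + 10)/(4*j^6 - 36*j^5 + 93*j^4 - 38*j^3 - 63*j^2 + 24*j + 16)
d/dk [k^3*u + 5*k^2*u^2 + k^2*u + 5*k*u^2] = u*(3*k^2 + 10*k*u + 2*k + 5*u)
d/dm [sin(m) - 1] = cos(m)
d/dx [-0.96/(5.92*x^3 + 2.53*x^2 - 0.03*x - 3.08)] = (17.0496*x^2 + 4.8576*x - 0.0288)/(5.92*x^3 + 2.53*x^2 - 0.03*x - 3.08)^2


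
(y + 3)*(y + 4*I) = y^2 + 3*y + 4*I*y + 12*I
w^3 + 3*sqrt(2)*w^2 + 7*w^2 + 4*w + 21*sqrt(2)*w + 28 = (w + 7)*(w + sqrt(2))*(w + 2*sqrt(2))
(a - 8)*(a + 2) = a^2 - 6*a - 16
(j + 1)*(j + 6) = j^2 + 7*j + 6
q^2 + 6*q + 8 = (q + 2)*(q + 4)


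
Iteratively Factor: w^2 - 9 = (w - 3)*(w + 3)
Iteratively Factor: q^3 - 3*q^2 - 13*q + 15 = (q - 1)*(q^2 - 2*q - 15) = (q - 1)*(q + 3)*(q - 5)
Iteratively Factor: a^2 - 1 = (a + 1)*(a - 1)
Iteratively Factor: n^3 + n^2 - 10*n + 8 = (n - 2)*(n^2 + 3*n - 4) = (n - 2)*(n + 4)*(n - 1)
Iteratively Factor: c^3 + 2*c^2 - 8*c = (c)*(c^2 + 2*c - 8) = c*(c + 4)*(c - 2)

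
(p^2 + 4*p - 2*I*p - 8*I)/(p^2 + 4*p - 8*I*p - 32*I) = (p - 2*I)/(p - 8*I)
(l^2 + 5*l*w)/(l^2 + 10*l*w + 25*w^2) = l/(l + 5*w)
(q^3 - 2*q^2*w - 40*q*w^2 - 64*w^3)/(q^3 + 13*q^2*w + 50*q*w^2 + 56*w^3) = (q - 8*w)/(q + 7*w)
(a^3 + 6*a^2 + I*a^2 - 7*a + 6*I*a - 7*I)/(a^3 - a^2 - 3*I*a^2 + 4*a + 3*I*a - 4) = (a + 7)/(a - 4*I)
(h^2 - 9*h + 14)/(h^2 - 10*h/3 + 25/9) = 9*(h^2 - 9*h + 14)/(9*h^2 - 30*h + 25)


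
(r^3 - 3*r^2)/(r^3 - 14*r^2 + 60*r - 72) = r^2*(r - 3)/(r^3 - 14*r^2 + 60*r - 72)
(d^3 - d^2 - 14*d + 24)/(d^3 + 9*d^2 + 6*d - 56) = (d - 3)/(d + 7)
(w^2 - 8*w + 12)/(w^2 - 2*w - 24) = (w - 2)/(w + 4)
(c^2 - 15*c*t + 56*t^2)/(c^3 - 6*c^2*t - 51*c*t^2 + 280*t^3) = (-c + 7*t)/(-c^2 - 2*c*t + 35*t^2)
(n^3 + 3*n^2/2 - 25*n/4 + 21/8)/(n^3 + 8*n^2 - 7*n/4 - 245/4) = (4*n^2 - 8*n + 3)/(2*(2*n^2 + 9*n - 35))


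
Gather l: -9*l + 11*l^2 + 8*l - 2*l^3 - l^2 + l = -2*l^3 + 10*l^2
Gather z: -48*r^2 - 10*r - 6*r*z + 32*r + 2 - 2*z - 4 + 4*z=-48*r^2 + 22*r + z*(2 - 6*r) - 2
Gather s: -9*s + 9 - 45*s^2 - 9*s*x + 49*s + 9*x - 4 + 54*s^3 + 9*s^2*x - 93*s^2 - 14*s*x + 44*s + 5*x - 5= 54*s^3 + s^2*(9*x - 138) + s*(84 - 23*x) + 14*x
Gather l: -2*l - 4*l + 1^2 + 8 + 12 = 21 - 6*l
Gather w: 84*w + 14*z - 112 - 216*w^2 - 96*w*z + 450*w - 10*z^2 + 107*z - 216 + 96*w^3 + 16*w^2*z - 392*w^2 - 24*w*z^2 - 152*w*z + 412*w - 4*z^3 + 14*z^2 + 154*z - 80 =96*w^3 + w^2*(16*z - 608) + w*(-24*z^2 - 248*z + 946) - 4*z^3 + 4*z^2 + 275*z - 408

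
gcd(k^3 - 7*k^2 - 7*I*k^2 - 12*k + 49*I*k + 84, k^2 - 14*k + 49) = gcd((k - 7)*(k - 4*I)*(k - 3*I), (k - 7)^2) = k - 7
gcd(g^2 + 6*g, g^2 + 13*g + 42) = g + 6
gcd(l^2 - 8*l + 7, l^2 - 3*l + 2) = l - 1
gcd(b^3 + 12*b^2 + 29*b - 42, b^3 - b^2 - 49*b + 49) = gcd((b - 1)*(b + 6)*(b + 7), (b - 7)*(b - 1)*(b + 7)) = b^2 + 6*b - 7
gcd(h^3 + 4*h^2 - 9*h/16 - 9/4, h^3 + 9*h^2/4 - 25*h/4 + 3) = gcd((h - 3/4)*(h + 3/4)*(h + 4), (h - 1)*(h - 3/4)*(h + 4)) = h^2 + 13*h/4 - 3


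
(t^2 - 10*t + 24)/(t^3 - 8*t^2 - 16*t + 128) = (t - 6)/(t^2 - 4*t - 32)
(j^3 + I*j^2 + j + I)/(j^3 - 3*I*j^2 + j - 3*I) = (j + I)/(j - 3*I)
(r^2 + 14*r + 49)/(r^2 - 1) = (r^2 + 14*r + 49)/(r^2 - 1)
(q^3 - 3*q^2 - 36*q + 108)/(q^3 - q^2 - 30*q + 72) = (q - 6)/(q - 4)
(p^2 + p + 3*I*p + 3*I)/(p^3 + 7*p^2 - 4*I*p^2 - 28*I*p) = (p^2 + p*(1 + 3*I) + 3*I)/(p*(p^2 + p*(7 - 4*I) - 28*I))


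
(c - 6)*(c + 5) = c^2 - c - 30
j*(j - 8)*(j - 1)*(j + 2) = j^4 - 7*j^3 - 10*j^2 + 16*j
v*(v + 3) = v^2 + 3*v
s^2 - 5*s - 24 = (s - 8)*(s + 3)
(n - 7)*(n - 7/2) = n^2 - 21*n/2 + 49/2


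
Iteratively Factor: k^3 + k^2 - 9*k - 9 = (k + 3)*(k^2 - 2*k - 3) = (k + 1)*(k + 3)*(k - 3)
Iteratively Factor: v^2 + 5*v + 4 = (v + 1)*(v + 4)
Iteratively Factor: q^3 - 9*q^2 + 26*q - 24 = (q - 3)*(q^2 - 6*q + 8) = (q - 3)*(q - 2)*(q - 4)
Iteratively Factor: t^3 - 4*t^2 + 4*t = (t - 2)*(t^2 - 2*t) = (t - 2)^2*(t)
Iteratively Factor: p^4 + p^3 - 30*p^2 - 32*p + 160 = (p + 4)*(p^3 - 3*p^2 - 18*p + 40) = (p - 2)*(p + 4)*(p^2 - p - 20) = (p - 2)*(p + 4)^2*(p - 5)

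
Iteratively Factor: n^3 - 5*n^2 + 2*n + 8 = (n + 1)*(n^2 - 6*n + 8) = (n - 4)*(n + 1)*(n - 2)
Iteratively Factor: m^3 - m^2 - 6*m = (m - 3)*(m^2 + 2*m) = (m - 3)*(m + 2)*(m)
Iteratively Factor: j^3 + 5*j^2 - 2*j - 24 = (j - 2)*(j^2 + 7*j + 12) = (j - 2)*(j + 3)*(j + 4)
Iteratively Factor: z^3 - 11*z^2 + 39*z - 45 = (z - 3)*(z^2 - 8*z + 15) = (z - 3)^2*(z - 5)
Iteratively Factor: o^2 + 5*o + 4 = (o + 4)*(o + 1)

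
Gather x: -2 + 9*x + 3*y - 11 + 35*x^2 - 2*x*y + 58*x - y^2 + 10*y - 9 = 35*x^2 + x*(67 - 2*y) - y^2 + 13*y - 22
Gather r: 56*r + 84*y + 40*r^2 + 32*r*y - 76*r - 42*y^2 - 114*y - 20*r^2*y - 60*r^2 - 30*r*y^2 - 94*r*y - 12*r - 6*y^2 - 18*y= r^2*(-20*y - 20) + r*(-30*y^2 - 62*y - 32) - 48*y^2 - 48*y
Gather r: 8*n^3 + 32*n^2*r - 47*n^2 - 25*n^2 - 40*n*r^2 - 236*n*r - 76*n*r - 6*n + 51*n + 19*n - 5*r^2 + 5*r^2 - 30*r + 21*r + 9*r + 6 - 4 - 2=8*n^3 - 72*n^2 - 40*n*r^2 + 64*n + r*(32*n^2 - 312*n)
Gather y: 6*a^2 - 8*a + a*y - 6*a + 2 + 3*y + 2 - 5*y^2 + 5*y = 6*a^2 - 14*a - 5*y^2 + y*(a + 8) + 4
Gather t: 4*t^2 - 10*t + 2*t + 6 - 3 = 4*t^2 - 8*t + 3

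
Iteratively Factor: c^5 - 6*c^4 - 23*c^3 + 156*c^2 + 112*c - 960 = (c + 3)*(c^4 - 9*c^3 + 4*c^2 + 144*c - 320) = (c + 3)*(c + 4)*(c^3 - 13*c^2 + 56*c - 80) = (c - 5)*(c + 3)*(c + 4)*(c^2 - 8*c + 16) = (c - 5)*(c - 4)*(c + 3)*(c + 4)*(c - 4)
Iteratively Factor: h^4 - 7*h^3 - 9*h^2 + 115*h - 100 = (h - 5)*(h^3 - 2*h^2 - 19*h + 20) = (h - 5)*(h + 4)*(h^2 - 6*h + 5) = (h - 5)^2*(h + 4)*(h - 1)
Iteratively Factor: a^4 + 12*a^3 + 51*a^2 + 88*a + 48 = (a + 1)*(a^3 + 11*a^2 + 40*a + 48) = (a + 1)*(a + 4)*(a^2 + 7*a + 12) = (a + 1)*(a + 3)*(a + 4)*(a + 4)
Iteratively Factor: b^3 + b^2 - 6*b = (b)*(b^2 + b - 6) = b*(b - 2)*(b + 3)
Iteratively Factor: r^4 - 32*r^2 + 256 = (r + 4)*(r^3 - 4*r^2 - 16*r + 64) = (r + 4)^2*(r^2 - 8*r + 16) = (r - 4)*(r + 4)^2*(r - 4)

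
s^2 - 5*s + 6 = (s - 3)*(s - 2)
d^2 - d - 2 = (d - 2)*(d + 1)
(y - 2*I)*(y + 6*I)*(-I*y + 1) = -I*y^3 + 5*y^2 - 8*I*y + 12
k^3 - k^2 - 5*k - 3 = (k - 3)*(k + 1)^2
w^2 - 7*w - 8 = (w - 8)*(w + 1)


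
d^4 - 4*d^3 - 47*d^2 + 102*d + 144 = (d - 8)*(d - 3)*(d + 1)*(d + 6)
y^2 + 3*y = y*(y + 3)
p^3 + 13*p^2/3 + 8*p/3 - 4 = (p - 2/3)*(p + 2)*(p + 3)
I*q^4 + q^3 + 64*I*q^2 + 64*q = q*(q - 8*I)*(q + 8*I)*(I*q + 1)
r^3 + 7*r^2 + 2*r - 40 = (r - 2)*(r + 4)*(r + 5)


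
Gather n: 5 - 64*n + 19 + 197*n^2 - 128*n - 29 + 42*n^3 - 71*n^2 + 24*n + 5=42*n^3 + 126*n^2 - 168*n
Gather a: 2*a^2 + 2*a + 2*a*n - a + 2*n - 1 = 2*a^2 + a*(2*n + 1) + 2*n - 1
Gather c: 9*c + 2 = 9*c + 2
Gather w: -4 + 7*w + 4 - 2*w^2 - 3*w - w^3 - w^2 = -w^3 - 3*w^2 + 4*w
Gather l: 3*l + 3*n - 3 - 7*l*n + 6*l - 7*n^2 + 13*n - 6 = l*(9 - 7*n) - 7*n^2 + 16*n - 9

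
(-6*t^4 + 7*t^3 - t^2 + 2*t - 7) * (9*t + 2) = -54*t^5 + 51*t^4 + 5*t^3 + 16*t^2 - 59*t - 14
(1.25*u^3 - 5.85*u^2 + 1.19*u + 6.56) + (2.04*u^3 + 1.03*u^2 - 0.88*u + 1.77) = 3.29*u^3 - 4.82*u^2 + 0.31*u + 8.33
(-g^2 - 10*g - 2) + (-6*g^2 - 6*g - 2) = -7*g^2 - 16*g - 4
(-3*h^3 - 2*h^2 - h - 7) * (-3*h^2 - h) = 9*h^5 + 9*h^4 + 5*h^3 + 22*h^2 + 7*h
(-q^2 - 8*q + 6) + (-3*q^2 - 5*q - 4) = -4*q^2 - 13*q + 2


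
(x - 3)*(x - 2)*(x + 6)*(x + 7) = x^4 + 8*x^3 - 17*x^2 - 132*x + 252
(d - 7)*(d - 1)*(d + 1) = d^3 - 7*d^2 - d + 7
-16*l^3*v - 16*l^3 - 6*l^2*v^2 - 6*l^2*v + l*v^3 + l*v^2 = (-8*l + v)*(2*l + v)*(l*v + l)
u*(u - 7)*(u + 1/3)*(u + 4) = u^4 - 8*u^3/3 - 29*u^2 - 28*u/3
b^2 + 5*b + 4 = (b + 1)*(b + 4)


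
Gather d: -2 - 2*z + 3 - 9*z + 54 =55 - 11*z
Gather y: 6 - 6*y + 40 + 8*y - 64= 2*y - 18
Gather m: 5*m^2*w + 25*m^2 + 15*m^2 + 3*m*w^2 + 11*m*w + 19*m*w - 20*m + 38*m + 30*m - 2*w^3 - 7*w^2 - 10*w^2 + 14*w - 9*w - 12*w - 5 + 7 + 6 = m^2*(5*w + 40) + m*(3*w^2 + 30*w + 48) - 2*w^3 - 17*w^2 - 7*w + 8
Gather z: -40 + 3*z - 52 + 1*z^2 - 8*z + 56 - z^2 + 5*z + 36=0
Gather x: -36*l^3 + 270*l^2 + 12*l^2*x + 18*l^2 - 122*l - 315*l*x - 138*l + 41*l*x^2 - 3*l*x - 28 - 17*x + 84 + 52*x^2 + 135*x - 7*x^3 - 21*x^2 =-36*l^3 + 288*l^2 - 260*l - 7*x^3 + x^2*(41*l + 31) + x*(12*l^2 - 318*l + 118) + 56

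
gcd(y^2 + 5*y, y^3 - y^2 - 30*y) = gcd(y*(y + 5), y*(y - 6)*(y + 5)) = y^2 + 5*y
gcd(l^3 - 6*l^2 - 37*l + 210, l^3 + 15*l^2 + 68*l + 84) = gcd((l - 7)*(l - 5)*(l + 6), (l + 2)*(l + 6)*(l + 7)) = l + 6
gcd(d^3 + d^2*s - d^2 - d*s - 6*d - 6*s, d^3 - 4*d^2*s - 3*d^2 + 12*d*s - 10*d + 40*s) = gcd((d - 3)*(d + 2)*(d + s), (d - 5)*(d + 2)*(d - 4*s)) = d + 2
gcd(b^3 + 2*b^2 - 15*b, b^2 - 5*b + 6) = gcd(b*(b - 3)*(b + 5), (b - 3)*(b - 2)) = b - 3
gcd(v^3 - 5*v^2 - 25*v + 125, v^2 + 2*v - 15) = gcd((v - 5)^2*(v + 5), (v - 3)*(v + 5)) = v + 5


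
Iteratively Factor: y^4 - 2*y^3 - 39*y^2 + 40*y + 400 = (y + 4)*(y^3 - 6*y^2 - 15*y + 100) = (y + 4)^2*(y^2 - 10*y + 25) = (y - 5)*(y + 4)^2*(y - 5)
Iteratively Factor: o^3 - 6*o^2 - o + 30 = (o - 3)*(o^2 - 3*o - 10) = (o - 5)*(o - 3)*(o + 2)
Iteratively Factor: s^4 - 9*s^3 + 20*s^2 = (s)*(s^3 - 9*s^2 + 20*s) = s^2*(s^2 - 9*s + 20) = s^2*(s - 4)*(s - 5)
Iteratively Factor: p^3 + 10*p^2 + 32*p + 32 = (p + 2)*(p^2 + 8*p + 16) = (p + 2)*(p + 4)*(p + 4)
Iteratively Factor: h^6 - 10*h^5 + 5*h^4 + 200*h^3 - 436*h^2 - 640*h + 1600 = (h + 4)*(h^5 - 14*h^4 + 61*h^3 - 44*h^2 - 260*h + 400) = (h - 5)*(h + 4)*(h^4 - 9*h^3 + 16*h^2 + 36*h - 80) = (h - 5)^2*(h + 4)*(h^3 - 4*h^2 - 4*h + 16) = (h - 5)^2*(h - 2)*(h + 4)*(h^2 - 2*h - 8) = (h - 5)^2*(h - 2)*(h + 2)*(h + 4)*(h - 4)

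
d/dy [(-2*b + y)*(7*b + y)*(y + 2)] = -14*b^2 + 10*b*y + 10*b + 3*y^2 + 4*y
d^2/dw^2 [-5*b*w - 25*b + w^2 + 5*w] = 2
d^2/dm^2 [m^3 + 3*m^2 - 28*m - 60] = 6*m + 6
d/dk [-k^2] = -2*k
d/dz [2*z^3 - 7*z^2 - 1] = 2*z*(3*z - 7)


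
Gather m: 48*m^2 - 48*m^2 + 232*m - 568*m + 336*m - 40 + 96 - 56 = 0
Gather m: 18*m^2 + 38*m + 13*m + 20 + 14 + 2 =18*m^2 + 51*m + 36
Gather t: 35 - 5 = 30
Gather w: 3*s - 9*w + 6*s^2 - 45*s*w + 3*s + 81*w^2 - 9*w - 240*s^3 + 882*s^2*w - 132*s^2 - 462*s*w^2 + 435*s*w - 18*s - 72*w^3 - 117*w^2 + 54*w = -240*s^3 - 126*s^2 - 12*s - 72*w^3 + w^2*(-462*s - 36) + w*(882*s^2 + 390*s + 36)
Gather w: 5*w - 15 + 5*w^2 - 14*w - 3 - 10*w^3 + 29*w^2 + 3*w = -10*w^3 + 34*w^2 - 6*w - 18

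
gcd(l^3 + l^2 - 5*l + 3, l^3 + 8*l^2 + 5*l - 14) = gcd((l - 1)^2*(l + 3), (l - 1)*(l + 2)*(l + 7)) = l - 1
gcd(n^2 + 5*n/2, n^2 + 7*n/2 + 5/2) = n + 5/2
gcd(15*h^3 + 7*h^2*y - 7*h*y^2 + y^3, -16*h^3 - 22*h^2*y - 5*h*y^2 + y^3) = h + y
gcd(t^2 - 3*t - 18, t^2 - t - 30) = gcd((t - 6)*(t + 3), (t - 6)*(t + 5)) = t - 6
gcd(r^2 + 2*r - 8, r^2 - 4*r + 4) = r - 2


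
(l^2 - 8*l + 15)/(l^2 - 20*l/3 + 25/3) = 3*(l - 3)/(3*l - 5)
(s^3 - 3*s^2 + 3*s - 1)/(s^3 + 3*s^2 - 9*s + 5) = (s - 1)/(s + 5)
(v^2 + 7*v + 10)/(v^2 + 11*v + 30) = (v + 2)/(v + 6)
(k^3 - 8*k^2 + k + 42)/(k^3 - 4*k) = (k^2 - 10*k + 21)/(k*(k - 2))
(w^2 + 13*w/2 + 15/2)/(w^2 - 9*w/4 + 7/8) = 4*(2*w^2 + 13*w + 15)/(8*w^2 - 18*w + 7)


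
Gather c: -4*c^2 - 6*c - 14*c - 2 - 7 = -4*c^2 - 20*c - 9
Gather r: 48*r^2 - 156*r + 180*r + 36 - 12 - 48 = 48*r^2 + 24*r - 24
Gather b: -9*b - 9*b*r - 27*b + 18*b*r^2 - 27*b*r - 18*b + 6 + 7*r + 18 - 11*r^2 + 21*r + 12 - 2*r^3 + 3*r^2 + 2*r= b*(18*r^2 - 36*r - 54) - 2*r^3 - 8*r^2 + 30*r + 36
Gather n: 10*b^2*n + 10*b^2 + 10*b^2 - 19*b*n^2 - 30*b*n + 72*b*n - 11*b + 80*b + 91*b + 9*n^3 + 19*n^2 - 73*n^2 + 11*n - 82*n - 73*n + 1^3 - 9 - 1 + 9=20*b^2 + 160*b + 9*n^3 + n^2*(-19*b - 54) + n*(10*b^2 + 42*b - 144)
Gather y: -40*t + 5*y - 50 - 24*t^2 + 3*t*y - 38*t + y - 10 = -24*t^2 - 78*t + y*(3*t + 6) - 60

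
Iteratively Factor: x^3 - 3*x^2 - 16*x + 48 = (x + 4)*(x^2 - 7*x + 12) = (x - 4)*(x + 4)*(x - 3)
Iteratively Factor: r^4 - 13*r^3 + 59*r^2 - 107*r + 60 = (r - 4)*(r^3 - 9*r^2 + 23*r - 15) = (r - 5)*(r - 4)*(r^2 - 4*r + 3) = (r - 5)*(r - 4)*(r - 1)*(r - 3)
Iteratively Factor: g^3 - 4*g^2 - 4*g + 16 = (g + 2)*(g^2 - 6*g + 8) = (g - 2)*(g + 2)*(g - 4)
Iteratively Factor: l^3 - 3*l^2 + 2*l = (l)*(l^2 - 3*l + 2) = l*(l - 1)*(l - 2)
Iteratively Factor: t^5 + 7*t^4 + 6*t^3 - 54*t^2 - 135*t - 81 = (t + 1)*(t^4 + 6*t^3 - 54*t - 81) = (t + 1)*(t + 3)*(t^3 + 3*t^2 - 9*t - 27) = (t + 1)*(t + 3)^2*(t^2 - 9) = (t - 3)*(t + 1)*(t + 3)^2*(t + 3)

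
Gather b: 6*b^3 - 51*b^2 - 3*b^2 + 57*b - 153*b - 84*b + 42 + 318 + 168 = 6*b^3 - 54*b^2 - 180*b + 528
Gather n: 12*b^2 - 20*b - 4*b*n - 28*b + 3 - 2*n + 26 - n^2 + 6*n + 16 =12*b^2 - 48*b - n^2 + n*(4 - 4*b) + 45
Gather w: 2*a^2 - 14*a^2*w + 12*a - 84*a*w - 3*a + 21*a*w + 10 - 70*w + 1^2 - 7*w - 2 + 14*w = 2*a^2 + 9*a + w*(-14*a^2 - 63*a - 63) + 9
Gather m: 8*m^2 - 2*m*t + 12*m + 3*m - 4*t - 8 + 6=8*m^2 + m*(15 - 2*t) - 4*t - 2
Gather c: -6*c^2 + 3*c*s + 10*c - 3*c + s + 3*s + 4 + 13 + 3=-6*c^2 + c*(3*s + 7) + 4*s + 20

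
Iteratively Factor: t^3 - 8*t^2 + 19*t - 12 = (t - 1)*(t^2 - 7*t + 12) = (t - 3)*(t - 1)*(t - 4)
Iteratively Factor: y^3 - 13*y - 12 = (y + 1)*(y^2 - y - 12) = (y + 1)*(y + 3)*(y - 4)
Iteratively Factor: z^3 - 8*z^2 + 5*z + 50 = (z - 5)*(z^2 - 3*z - 10) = (z - 5)^2*(z + 2)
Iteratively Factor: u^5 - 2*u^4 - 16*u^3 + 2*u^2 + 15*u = (u - 1)*(u^4 - u^3 - 17*u^2 - 15*u) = (u - 1)*(u + 3)*(u^3 - 4*u^2 - 5*u) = u*(u - 1)*(u + 3)*(u^2 - 4*u - 5) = u*(u - 1)*(u + 1)*(u + 3)*(u - 5)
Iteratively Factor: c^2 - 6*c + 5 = (c - 1)*(c - 5)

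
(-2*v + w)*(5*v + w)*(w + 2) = -10*v^2*w - 20*v^2 + 3*v*w^2 + 6*v*w + w^3 + 2*w^2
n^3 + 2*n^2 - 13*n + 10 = (n - 2)*(n - 1)*(n + 5)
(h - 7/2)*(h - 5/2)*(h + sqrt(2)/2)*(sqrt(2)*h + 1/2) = sqrt(2)*h^4 - 6*sqrt(2)*h^3 + 3*h^3/2 - 9*h^2 + 9*sqrt(2)*h^2 - 3*sqrt(2)*h/2 + 105*h/8 + 35*sqrt(2)/16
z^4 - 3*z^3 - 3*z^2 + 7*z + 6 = (z - 3)*(z - 2)*(z + 1)^2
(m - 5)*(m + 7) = m^2 + 2*m - 35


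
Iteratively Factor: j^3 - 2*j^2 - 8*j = (j - 4)*(j^2 + 2*j) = (j - 4)*(j + 2)*(j)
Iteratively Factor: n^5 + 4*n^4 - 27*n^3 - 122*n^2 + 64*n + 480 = (n - 2)*(n^4 + 6*n^3 - 15*n^2 - 152*n - 240) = (n - 2)*(n + 4)*(n^3 + 2*n^2 - 23*n - 60) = (n - 5)*(n - 2)*(n + 4)*(n^2 + 7*n + 12) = (n - 5)*(n - 2)*(n + 3)*(n + 4)*(n + 4)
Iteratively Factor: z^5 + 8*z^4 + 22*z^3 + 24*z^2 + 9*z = (z + 1)*(z^4 + 7*z^3 + 15*z^2 + 9*z) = z*(z + 1)*(z^3 + 7*z^2 + 15*z + 9) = z*(z + 1)^2*(z^2 + 6*z + 9) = z*(z + 1)^2*(z + 3)*(z + 3)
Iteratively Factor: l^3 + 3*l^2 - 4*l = (l - 1)*(l^2 + 4*l) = (l - 1)*(l + 4)*(l)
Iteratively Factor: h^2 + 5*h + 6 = (h + 3)*(h + 2)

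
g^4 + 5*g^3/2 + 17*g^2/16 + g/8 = g*(g + 1/4)^2*(g + 2)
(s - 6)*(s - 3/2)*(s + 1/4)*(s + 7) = s^4 - s^3/4 - 349*s^2/8 + 417*s/8 + 63/4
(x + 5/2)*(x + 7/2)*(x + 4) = x^3 + 10*x^2 + 131*x/4 + 35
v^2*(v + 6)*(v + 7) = v^4 + 13*v^3 + 42*v^2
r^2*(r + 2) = r^3 + 2*r^2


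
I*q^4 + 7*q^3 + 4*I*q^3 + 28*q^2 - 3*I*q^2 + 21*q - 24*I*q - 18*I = (q + 3)*(q - 6*I)*(q - I)*(I*q + I)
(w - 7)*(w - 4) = w^2 - 11*w + 28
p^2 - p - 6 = (p - 3)*(p + 2)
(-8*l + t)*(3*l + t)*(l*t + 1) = -24*l^3*t - 5*l^2*t^2 - 24*l^2 + l*t^3 - 5*l*t + t^2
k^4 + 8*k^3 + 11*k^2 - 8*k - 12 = (k - 1)*(k + 1)*(k + 2)*(k + 6)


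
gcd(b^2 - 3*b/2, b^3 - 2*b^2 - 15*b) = b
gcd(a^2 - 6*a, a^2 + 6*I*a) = a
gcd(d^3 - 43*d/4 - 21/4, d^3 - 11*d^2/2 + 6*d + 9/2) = d + 1/2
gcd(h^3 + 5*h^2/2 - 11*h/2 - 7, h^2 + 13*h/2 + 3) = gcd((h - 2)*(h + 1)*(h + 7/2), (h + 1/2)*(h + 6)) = 1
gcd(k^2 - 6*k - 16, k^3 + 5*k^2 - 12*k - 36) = k + 2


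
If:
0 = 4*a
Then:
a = 0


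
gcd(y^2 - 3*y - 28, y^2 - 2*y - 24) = y + 4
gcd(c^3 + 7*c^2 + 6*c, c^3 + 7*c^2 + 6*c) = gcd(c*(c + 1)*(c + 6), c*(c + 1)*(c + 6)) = c^3 + 7*c^2 + 6*c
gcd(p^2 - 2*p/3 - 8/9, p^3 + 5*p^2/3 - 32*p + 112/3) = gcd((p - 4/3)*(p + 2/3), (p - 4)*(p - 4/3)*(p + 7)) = p - 4/3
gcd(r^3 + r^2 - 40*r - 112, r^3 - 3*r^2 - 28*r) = r^2 - 3*r - 28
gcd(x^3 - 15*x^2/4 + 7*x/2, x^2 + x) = x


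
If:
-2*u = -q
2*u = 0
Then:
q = 0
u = 0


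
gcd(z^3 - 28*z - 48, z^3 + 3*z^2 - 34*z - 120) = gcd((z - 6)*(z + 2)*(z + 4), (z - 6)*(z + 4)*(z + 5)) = z^2 - 2*z - 24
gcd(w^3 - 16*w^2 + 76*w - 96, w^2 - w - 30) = w - 6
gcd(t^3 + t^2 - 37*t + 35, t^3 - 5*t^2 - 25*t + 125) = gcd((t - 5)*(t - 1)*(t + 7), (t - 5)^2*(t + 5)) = t - 5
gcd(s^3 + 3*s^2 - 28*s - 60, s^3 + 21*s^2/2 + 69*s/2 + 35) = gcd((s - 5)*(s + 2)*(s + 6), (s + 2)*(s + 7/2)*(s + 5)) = s + 2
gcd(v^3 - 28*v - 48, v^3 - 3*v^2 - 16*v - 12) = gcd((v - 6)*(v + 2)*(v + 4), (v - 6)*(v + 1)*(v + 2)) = v^2 - 4*v - 12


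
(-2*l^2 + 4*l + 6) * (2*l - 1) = -4*l^3 + 10*l^2 + 8*l - 6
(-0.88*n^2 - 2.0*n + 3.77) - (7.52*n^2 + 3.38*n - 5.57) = -8.4*n^2 - 5.38*n + 9.34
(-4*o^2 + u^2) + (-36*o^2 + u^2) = -40*o^2 + 2*u^2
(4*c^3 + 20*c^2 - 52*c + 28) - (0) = 4*c^3 + 20*c^2 - 52*c + 28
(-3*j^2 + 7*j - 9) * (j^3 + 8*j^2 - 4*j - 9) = -3*j^5 - 17*j^4 + 59*j^3 - 73*j^2 - 27*j + 81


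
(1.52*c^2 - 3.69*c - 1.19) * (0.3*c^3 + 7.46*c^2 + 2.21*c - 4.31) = 0.456*c^5 + 10.2322*c^4 - 24.5252*c^3 - 23.5835*c^2 + 13.274*c + 5.1289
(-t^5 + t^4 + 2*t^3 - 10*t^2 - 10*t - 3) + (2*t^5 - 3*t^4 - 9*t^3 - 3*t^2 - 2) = t^5 - 2*t^4 - 7*t^3 - 13*t^2 - 10*t - 5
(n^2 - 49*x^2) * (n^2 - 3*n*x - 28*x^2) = n^4 - 3*n^3*x - 77*n^2*x^2 + 147*n*x^3 + 1372*x^4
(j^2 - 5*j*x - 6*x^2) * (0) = 0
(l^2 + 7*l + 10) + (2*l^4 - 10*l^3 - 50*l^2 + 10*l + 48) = 2*l^4 - 10*l^3 - 49*l^2 + 17*l + 58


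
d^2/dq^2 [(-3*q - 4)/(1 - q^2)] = 2*(4*q^2*(3*q + 4) - (9*q + 4)*(q^2 - 1))/(q^2 - 1)^3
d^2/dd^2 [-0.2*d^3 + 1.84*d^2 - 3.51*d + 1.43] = 3.68 - 1.2*d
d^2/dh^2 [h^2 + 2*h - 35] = 2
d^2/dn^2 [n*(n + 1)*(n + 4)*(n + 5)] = 12*n^2 + 60*n + 58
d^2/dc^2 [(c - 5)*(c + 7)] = 2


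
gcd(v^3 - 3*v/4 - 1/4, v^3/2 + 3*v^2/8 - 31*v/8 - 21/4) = 1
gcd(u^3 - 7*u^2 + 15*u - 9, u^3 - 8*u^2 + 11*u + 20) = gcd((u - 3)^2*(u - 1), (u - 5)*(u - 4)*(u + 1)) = 1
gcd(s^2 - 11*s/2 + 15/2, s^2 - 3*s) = s - 3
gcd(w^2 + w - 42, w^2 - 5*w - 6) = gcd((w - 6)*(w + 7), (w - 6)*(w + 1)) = w - 6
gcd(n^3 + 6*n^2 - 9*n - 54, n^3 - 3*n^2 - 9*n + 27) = n^2 - 9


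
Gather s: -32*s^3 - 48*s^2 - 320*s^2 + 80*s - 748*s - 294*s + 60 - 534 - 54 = -32*s^3 - 368*s^2 - 962*s - 528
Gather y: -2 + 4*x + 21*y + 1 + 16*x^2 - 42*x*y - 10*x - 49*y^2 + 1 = 16*x^2 - 6*x - 49*y^2 + y*(21 - 42*x)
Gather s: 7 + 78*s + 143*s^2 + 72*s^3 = 72*s^3 + 143*s^2 + 78*s + 7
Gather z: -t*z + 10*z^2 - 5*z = 10*z^2 + z*(-t - 5)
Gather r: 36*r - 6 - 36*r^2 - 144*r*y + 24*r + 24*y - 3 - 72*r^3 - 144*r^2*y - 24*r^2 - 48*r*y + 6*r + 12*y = -72*r^3 + r^2*(-144*y - 60) + r*(66 - 192*y) + 36*y - 9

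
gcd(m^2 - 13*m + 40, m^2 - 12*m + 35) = m - 5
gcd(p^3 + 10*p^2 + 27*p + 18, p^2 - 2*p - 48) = p + 6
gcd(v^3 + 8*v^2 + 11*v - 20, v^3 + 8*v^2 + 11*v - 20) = v^3 + 8*v^2 + 11*v - 20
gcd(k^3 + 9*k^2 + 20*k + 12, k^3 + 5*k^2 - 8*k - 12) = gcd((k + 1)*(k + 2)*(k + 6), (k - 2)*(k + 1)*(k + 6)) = k^2 + 7*k + 6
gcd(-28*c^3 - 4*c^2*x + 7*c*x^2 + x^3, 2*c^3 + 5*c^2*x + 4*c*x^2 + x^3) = 2*c + x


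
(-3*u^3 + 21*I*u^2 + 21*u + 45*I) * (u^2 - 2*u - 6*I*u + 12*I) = -3*u^5 + 6*u^4 + 39*I*u^4 + 147*u^3 - 78*I*u^3 - 294*u^2 - 81*I*u^2 + 270*u + 162*I*u - 540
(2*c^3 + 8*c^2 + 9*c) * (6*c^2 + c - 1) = 12*c^5 + 50*c^4 + 60*c^3 + c^2 - 9*c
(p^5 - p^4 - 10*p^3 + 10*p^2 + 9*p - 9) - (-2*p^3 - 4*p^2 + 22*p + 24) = p^5 - p^4 - 8*p^3 + 14*p^2 - 13*p - 33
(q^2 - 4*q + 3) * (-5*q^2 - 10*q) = -5*q^4 + 10*q^3 + 25*q^2 - 30*q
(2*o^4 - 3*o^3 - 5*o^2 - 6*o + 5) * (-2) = -4*o^4 + 6*o^3 + 10*o^2 + 12*o - 10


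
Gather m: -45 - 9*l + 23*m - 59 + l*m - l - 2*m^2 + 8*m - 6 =-10*l - 2*m^2 + m*(l + 31) - 110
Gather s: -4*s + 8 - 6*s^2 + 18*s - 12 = -6*s^2 + 14*s - 4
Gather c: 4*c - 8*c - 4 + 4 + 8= 8 - 4*c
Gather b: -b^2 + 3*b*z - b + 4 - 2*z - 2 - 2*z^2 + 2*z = -b^2 + b*(3*z - 1) - 2*z^2 + 2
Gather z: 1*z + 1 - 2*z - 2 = -z - 1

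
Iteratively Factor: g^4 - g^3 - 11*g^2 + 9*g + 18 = (g + 3)*(g^3 - 4*g^2 + g + 6) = (g - 3)*(g + 3)*(g^2 - g - 2) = (g - 3)*(g + 1)*(g + 3)*(g - 2)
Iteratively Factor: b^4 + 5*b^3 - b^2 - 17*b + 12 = (b - 1)*(b^3 + 6*b^2 + 5*b - 12) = (b - 1)*(b + 4)*(b^2 + 2*b - 3) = (b - 1)*(b + 3)*(b + 4)*(b - 1)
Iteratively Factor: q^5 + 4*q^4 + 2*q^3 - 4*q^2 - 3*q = (q)*(q^4 + 4*q^3 + 2*q^2 - 4*q - 3) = q*(q + 1)*(q^3 + 3*q^2 - q - 3) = q*(q + 1)*(q + 3)*(q^2 - 1) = q*(q + 1)^2*(q + 3)*(q - 1)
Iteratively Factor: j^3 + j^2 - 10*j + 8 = (j + 4)*(j^2 - 3*j + 2) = (j - 1)*(j + 4)*(j - 2)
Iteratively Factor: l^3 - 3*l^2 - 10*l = (l + 2)*(l^2 - 5*l) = (l - 5)*(l + 2)*(l)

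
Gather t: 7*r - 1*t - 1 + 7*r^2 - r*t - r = 7*r^2 + 6*r + t*(-r - 1) - 1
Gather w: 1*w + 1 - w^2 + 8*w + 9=-w^2 + 9*w + 10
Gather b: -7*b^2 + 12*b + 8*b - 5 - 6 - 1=-7*b^2 + 20*b - 12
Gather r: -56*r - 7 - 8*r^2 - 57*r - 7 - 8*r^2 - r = -16*r^2 - 114*r - 14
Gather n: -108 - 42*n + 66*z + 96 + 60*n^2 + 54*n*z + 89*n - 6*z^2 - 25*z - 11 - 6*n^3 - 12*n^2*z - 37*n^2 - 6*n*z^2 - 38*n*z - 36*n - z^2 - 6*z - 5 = -6*n^3 + n^2*(23 - 12*z) + n*(-6*z^2 + 16*z + 11) - 7*z^2 + 35*z - 28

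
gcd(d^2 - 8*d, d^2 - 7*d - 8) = d - 8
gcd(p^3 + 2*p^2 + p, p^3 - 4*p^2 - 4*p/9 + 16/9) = 1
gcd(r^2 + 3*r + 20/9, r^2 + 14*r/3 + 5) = r + 5/3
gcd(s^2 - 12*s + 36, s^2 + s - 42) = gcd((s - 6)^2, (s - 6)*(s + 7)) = s - 6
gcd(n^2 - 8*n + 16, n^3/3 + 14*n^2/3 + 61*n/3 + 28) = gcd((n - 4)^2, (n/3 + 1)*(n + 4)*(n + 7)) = 1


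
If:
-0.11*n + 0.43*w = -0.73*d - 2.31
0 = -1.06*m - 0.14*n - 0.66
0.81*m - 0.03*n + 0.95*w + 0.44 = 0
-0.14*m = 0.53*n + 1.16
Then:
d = -3.34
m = -0.35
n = -2.10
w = -0.23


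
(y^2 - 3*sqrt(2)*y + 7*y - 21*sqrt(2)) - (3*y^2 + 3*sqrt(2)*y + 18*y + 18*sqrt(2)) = -2*y^2 - 11*y - 6*sqrt(2)*y - 39*sqrt(2)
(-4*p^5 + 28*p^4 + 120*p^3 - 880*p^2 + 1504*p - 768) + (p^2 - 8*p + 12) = -4*p^5 + 28*p^4 + 120*p^3 - 879*p^2 + 1496*p - 756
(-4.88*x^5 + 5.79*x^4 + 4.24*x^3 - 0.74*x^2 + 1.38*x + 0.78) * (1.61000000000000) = -7.8568*x^5 + 9.3219*x^4 + 6.8264*x^3 - 1.1914*x^2 + 2.2218*x + 1.2558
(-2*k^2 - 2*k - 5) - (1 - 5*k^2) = 3*k^2 - 2*k - 6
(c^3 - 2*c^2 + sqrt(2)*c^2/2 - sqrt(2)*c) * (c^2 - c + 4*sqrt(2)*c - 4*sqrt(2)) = c^5 - 3*c^4 + 9*sqrt(2)*c^4/2 - 27*sqrt(2)*c^3/2 + 6*c^3 - 12*c^2 + 9*sqrt(2)*c^2 + 8*c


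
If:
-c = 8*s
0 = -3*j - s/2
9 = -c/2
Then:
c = -18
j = -3/8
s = 9/4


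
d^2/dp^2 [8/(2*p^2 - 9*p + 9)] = 16*(-4*p^2 + 18*p + (4*p - 9)^2 - 18)/(2*p^2 - 9*p + 9)^3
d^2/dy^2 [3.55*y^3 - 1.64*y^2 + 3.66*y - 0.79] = 21.3*y - 3.28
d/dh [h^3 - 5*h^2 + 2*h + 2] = 3*h^2 - 10*h + 2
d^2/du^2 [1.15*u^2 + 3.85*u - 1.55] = 2.30000000000000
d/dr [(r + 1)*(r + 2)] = 2*r + 3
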